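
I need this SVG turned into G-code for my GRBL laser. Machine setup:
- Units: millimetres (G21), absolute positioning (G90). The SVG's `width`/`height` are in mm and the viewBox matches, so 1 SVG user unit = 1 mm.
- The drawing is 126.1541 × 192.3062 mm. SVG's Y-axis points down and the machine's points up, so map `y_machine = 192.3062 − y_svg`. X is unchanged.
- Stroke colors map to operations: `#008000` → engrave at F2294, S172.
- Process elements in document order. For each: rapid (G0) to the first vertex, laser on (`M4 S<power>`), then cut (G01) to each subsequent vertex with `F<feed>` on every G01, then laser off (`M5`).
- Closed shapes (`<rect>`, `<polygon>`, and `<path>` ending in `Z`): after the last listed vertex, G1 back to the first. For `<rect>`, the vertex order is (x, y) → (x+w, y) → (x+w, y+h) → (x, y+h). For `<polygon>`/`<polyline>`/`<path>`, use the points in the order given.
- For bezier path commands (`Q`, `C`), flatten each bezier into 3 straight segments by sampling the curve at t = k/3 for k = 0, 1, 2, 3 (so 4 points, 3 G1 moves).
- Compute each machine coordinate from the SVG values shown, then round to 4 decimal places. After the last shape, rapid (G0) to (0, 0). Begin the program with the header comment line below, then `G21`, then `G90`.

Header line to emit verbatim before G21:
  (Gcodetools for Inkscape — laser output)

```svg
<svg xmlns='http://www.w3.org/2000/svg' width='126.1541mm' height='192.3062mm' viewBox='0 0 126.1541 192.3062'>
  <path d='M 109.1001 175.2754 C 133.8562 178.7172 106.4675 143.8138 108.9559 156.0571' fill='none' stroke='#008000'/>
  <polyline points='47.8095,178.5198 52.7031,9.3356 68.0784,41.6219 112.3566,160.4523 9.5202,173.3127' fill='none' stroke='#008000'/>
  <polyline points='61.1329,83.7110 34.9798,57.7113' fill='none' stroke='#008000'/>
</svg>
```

(Gcodetools for Inkscape — laser output)
G21
G90
G0 X109.1001 Y17.0308
M4 S172
G01 X119.5124 Y23.2044 F2294
G01 X113.3887 Y35.9432 F2294
G01 X108.9559 Y36.2491 F2294
M5
G0 X47.8095 Y13.7864
M4 S172
G01 X52.7031 Y182.9706 F2294
G01 X68.0784 Y150.6843 F2294
G01 X112.3566 Y31.8539 F2294
G01 X9.5202 Y18.9935 F2294
M5
G0 X61.1329 Y108.5952
M4 S172
G01 X34.9798 Y134.5949 F2294
M5
G0 X0.0000 Y0.0000

Since the viewBox matches the mm dimensions, user units are millimetres directly. The only transform is the Y-flip y_m = 192.3062 − y_svg.

Shape 1 is a cubic bezier drawn with `<path>`. Its stroke #008000 means engrave at S172, F2294. After flipping Y the toolpath is (109.1001,17.0308) → (119.5124,23.2044) → (113.3887,35.9432) → (108.9559,36.2491).

Shape 2 is a open polyline drawn with `<polyline>`. Its stroke #008000 means engrave at S172, F2294. After flipping Y the toolpath is (47.8095,13.7864) → (52.7031,182.9706) → (68.0784,150.6843) → (112.3566,31.8539) → (9.5202,18.9935).

Shape 3 is a line segment drawn with `<polyline>`. Its stroke #008000 means engrave at S172, F2294. After flipping Y the toolpath is (61.1329,108.5952) → (34.9798,134.5949).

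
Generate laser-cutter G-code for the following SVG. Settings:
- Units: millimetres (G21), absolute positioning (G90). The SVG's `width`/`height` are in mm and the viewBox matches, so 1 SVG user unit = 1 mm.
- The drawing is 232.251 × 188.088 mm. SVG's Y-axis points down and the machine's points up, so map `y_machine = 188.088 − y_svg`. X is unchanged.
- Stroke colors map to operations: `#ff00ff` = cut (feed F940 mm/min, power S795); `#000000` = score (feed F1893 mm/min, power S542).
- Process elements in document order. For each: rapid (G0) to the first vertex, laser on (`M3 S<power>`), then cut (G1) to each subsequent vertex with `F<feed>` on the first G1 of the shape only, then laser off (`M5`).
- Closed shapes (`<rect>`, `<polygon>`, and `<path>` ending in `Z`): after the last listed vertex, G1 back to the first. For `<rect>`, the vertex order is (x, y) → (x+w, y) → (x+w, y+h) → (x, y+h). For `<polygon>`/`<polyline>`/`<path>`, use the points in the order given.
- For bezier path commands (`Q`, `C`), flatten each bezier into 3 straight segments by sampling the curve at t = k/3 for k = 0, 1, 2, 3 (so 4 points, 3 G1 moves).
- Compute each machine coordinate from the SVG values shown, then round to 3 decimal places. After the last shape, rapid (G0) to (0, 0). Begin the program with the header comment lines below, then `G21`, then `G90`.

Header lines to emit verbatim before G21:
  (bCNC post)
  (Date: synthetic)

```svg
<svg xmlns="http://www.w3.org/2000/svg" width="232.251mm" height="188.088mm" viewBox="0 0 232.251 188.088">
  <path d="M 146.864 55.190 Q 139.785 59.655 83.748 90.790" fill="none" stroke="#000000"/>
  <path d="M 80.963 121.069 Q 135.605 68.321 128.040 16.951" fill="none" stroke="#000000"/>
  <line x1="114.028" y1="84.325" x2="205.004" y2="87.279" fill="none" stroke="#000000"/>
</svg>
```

(bCNC post)
(Date: synthetic)
G21
G90
G0 X146.864 Y132.898
M3 S542
G1 X136.705 Y126.958 F1893
G1 X115.666 Y115.091
G1 X83.748 Y97.298
M5
G0 X80.963 Y67.019
M3 S542
G1 X110.479 Y102.031 F1893
G1 X126.171 Y136.737
G1 X128.040 Y171.137
M5
G0 X114.028 Y103.763
M3 S542
G1 X205.004 Y100.809 F1893
M5
G0 X0.000 Y0.000

Since the viewBox matches the mm dimensions, user units are millimetres directly. The only transform is the Y-flip y_m = 188.088 − y_svg.

Shape 1 is a quadratic bezier drawn with `<path>`. Its stroke #000000 means score at S542, F1893. After flipping Y the toolpath is (146.864,132.898) → (136.705,126.958) → (115.666,115.091) → (83.748,97.298).

Shape 2 is a quadratic bezier drawn with `<path>`. Its stroke #000000 means score at S542, F1893. After flipping Y the toolpath is (80.963,67.019) → (110.479,102.031) → (126.171,136.737) → (128.040,171.137).

Shape 3 is a line segment drawn with `<line>`. Its stroke #000000 means score at S542, F1893. After flipping Y the toolpath is (114.028,103.763) → (205.004,100.809).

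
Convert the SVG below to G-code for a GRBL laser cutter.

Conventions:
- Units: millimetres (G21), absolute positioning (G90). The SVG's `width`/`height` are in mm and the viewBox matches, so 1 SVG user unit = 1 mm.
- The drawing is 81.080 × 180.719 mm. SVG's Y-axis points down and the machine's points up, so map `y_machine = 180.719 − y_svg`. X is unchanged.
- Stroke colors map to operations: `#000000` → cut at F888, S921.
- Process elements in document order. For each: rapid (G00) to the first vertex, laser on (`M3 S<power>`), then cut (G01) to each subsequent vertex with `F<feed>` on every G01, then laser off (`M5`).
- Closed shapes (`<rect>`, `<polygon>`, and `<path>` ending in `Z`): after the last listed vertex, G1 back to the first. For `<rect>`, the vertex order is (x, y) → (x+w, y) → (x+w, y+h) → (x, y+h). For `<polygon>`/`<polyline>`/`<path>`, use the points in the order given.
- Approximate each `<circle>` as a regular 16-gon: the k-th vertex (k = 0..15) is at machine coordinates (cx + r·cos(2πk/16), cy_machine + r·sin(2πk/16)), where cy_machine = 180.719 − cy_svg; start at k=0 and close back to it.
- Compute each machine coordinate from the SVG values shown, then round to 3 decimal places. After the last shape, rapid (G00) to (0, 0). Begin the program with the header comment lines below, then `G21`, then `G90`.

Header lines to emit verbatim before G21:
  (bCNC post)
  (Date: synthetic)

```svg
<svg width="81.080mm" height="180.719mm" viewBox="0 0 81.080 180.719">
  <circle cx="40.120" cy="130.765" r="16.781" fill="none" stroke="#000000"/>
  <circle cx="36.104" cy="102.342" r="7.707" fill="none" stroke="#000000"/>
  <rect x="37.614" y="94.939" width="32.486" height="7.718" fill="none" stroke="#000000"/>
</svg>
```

(bCNC post)
(Date: synthetic)
G21
G90
G00 X56.901 Y49.954
M3 S921
G01 X55.624 Y56.376 F888
G01 X51.986 Y61.820 F888
G01 X46.542 Y65.458 F888
G01 X40.120 Y66.735 F888
G01 X33.698 Y65.458 F888
G01 X28.254 Y61.820 F888
G01 X24.616 Y56.376 F888
G01 X23.339 Y49.954 F888
G01 X24.616 Y43.532 F888
G01 X28.254 Y38.088 F888
G01 X33.698 Y34.450 F888
G01 X40.120 Y33.173 F888
G01 X46.542 Y34.450 F888
G01 X51.986 Y38.088 F888
G01 X55.624 Y43.532 F888
G01 X56.901 Y49.954 F888
M5
G00 X43.811 Y78.377
M3 S921
G01 X43.224 Y81.326 F888
G01 X41.554 Y83.827 F888
G01 X39.053 Y85.497 F888
G01 X36.104 Y86.084 F888
G01 X33.155 Y85.497 F888
G01 X30.654 Y83.827 F888
G01 X28.984 Y81.326 F888
G01 X28.397 Y78.377 F888
G01 X28.984 Y75.428 F888
G01 X30.654 Y72.927 F888
G01 X33.155 Y71.257 F888
G01 X36.104 Y70.670 F888
G01 X39.053 Y71.257 F888
G01 X41.554 Y72.927 F888
G01 X43.224 Y75.428 F888
G01 X43.811 Y78.377 F888
M5
G00 X37.614 Y85.780
M3 S921
G01 X70.100 Y85.780 F888
G01 X70.100 Y78.062 F888
G01 X37.614 Y78.062 F888
G01 X37.614 Y85.780 F888
M5
G00 X0.000 Y0.000

1 u = 1 mm; y_m = 180.719 − y.

[1] `<circle>` circle, #000000→cut S921 F888: (56.901,49.954) → (55.624,56.376) → (51.986,61.820) → (46.542,65.458) → (40.120,66.735) → (33.698,65.458) → (28.254,61.820) → (24.616,56.376) → (23.339,49.954) → (24.616,43.532) → (28.254,38.088) → (33.698,34.450) → (40.120,33.173) → (46.542,34.450) → (51.986,38.088) → (55.624,43.532) → (56.901,49.954) (closed)

[2] `<circle>` circle, #000000→cut S921 F888: (43.811,78.377) → (43.224,81.326) → (41.554,83.827) → (39.053,85.497) → (36.104,86.084) → (33.155,85.497) → (30.654,83.827) → (28.984,81.326) → (28.397,78.377) → (28.984,75.428) → (30.654,72.927) → (33.155,71.257) → (36.104,70.670) → (39.053,71.257) → (41.554,72.927) → (43.224,75.428) → (43.811,78.377) (closed)

[3] `<rect>` rectangle, #000000→cut S921 F888: (37.614,85.780) → (70.100,85.780) → (70.100,78.062) → (37.614,78.062) → (37.614,85.780) (closed)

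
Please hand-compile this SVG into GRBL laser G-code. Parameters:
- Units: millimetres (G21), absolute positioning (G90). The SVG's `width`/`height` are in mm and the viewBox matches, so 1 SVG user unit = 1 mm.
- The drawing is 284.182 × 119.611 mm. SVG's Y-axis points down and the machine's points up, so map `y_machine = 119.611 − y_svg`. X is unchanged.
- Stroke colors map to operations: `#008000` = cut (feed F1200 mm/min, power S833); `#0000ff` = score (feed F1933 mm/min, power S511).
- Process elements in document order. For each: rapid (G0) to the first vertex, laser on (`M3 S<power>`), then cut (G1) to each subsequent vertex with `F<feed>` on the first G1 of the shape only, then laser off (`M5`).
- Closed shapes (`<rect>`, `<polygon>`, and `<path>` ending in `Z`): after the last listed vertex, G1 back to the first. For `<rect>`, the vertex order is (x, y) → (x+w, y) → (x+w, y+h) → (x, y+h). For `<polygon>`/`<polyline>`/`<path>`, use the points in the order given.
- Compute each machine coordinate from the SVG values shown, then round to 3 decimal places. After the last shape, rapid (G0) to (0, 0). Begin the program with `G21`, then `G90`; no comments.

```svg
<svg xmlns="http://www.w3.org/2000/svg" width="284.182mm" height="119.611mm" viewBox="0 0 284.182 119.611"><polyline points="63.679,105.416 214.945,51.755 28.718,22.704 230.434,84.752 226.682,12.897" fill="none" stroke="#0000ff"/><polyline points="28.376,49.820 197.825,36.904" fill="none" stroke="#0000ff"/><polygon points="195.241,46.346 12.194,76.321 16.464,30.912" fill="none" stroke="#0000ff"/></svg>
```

1 u = 1 mm; y_m = 119.611 − y.

[1] `<polyline>` open polyline, #0000ff→score S511 F1933: (63.679,14.195) → (214.945,67.856) → (28.718,96.907) → (230.434,34.859) → (226.682,106.714)

[2] `<polyline>` line segment, #0000ff→score S511 F1933: (28.376,69.791) → (197.825,82.707)

[3] `<polygon>` closed polygon, #0000ff→score S511 F1933: (195.241,73.265) → (12.194,43.290) → (16.464,88.699) → (195.241,73.265) (closed)

G21
G90
G0 X63.679 Y14.195
M3 S511
G1 X214.945 Y67.856 F1933
G1 X28.718 Y96.907
G1 X230.434 Y34.859
G1 X226.682 Y106.714
M5
G0 X28.376 Y69.791
M3 S511
G1 X197.825 Y82.707 F1933
M5
G0 X195.241 Y73.265
M3 S511
G1 X12.194 Y43.290 F1933
G1 X16.464 Y88.699
G1 X195.241 Y73.265
M5
G0 X0.000 Y0.000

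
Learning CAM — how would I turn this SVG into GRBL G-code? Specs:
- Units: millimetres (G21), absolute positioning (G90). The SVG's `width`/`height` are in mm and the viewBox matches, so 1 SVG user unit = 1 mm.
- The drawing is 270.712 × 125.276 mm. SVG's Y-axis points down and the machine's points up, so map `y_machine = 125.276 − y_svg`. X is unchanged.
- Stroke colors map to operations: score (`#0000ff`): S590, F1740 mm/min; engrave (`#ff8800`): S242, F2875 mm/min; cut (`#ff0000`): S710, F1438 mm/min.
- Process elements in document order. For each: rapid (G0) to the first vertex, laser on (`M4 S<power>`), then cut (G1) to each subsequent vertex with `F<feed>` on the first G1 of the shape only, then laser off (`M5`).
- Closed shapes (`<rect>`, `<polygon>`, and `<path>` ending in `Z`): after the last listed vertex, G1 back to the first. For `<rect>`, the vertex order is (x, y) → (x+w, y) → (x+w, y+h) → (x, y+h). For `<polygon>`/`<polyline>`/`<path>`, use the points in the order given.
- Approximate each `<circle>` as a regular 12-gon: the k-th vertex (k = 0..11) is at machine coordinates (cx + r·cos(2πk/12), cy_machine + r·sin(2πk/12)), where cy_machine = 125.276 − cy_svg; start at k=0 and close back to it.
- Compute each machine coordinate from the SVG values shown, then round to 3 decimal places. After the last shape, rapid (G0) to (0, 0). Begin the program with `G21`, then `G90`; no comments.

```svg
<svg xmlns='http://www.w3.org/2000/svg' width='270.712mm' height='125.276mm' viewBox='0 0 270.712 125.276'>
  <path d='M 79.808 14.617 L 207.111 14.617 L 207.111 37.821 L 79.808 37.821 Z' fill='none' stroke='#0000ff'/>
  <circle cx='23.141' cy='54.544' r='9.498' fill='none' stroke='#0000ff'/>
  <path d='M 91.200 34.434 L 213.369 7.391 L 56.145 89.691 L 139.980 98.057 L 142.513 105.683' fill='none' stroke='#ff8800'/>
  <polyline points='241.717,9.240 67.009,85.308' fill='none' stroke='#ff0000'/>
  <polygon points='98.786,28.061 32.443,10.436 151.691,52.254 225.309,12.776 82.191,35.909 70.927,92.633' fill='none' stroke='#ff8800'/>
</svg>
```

viewBox `0 0 270.712 125.276` with mm width/height → 1 unit = 1 mm. Flip: y_m = 125.276 − y_svg.

**Shape 1** — `<path>` rectangle, stroke `#0000ff` → score (S590, F1740). Machine vertices: (79.808,110.659) → (207.111,110.659) → (207.111,87.455) → (79.808,87.455) → (79.808,110.659). Closed: final G1 returns to the first vertex.

**Shape 2** — `<circle>` circle, stroke `#0000ff` → score (S590, F1740). Machine vertices: (32.639,70.732) → (31.367,75.481) → (27.890,78.958) → (23.141,80.230) → (18.392,78.958) → (14.915,75.481) → (13.643,70.732) → (14.915,65.983) → (18.392,62.506) → (23.141,61.234) → (27.890,62.506) → (31.367,65.983) → (32.639,70.732). Closed: final G1 returns to the first vertex.

**Shape 3** — `<path>` open polyline, stroke `#ff8800` → engrave (S242, F2875). Machine vertices: (91.200,90.842) → (213.369,117.885) → (56.145,35.585) → (139.980,27.219) → (142.513,19.593). Open path.

**Shape 4** — `<polyline>` line segment, stroke `#ff0000` → cut (S710, F1438). Machine vertices: (241.717,116.036) → (67.009,39.968). Open path.

**Shape 5** — `<polygon>` closed polygon, stroke `#ff8800` → engrave (S242, F2875). Machine vertices: (98.786,97.215) → (32.443,114.840) → (151.691,73.022) → (225.309,112.500) → (82.191,89.367) → (70.927,32.643) → (98.786,97.215). Closed: final G1 returns to the first vertex.

G21
G90
G0 X79.808 Y110.659
M4 S590
G1 X207.111 Y110.659 F1740
G1 X207.111 Y87.455
G1 X79.808 Y87.455
G1 X79.808 Y110.659
M5
G0 X32.639 Y70.732
M4 S590
G1 X31.367 Y75.481 F1740
G1 X27.890 Y78.958
G1 X23.141 Y80.230
G1 X18.392 Y78.958
G1 X14.915 Y75.481
G1 X13.643 Y70.732
G1 X14.915 Y65.983
G1 X18.392 Y62.506
G1 X23.141 Y61.234
G1 X27.890 Y62.506
G1 X31.367 Y65.983
G1 X32.639 Y70.732
M5
G0 X91.200 Y90.842
M4 S242
G1 X213.369 Y117.885 F2875
G1 X56.145 Y35.585
G1 X139.980 Y27.219
G1 X142.513 Y19.593
M5
G0 X241.717 Y116.036
M4 S710
G1 X67.009 Y39.968 F1438
M5
G0 X98.786 Y97.215
M4 S242
G1 X32.443 Y114.840 F2875
G1 X151.691 Y73.022
G1 X225.309 Y112.500
G1 X82.191 Y89.367
G1 X70.927 Y32.643
G1 X98.786 Y97.215
M5
G0 X0.000 Y0.000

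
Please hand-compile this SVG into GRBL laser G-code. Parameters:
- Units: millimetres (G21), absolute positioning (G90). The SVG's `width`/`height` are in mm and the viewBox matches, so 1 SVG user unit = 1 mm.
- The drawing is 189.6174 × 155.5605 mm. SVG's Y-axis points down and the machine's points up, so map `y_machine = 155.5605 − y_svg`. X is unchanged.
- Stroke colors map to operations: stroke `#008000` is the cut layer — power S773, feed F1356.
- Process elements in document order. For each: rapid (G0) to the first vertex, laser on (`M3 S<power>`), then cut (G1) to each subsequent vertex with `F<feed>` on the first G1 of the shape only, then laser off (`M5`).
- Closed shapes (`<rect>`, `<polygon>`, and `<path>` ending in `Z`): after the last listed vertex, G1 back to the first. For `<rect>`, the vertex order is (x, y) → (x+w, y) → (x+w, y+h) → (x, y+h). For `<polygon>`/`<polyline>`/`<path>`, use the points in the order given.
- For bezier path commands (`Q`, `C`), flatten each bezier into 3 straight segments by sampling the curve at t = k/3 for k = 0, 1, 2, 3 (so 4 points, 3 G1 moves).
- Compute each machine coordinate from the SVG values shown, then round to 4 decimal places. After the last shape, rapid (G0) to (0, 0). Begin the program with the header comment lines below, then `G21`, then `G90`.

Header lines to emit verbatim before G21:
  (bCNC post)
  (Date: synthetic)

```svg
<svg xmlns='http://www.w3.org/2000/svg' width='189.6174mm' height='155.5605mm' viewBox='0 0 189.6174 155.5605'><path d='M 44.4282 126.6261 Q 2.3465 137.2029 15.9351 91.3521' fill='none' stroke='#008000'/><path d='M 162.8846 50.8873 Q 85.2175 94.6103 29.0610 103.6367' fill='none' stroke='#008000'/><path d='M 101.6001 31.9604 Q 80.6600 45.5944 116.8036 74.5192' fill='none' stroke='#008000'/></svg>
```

(bCNC post)
(Date: synthetic)
G21
G90
G0 X44.4282 Y28.9344
M3 S773
G1 X22.5593 Y28.1529 F1356
G1 X13.0616 Y39.9109
G1 X15.9351 Y64.2084
M5
G0 X162.8846 Y104.6732
M3 S773
G1 X113.4966 Y79.3797 F1356
G1 X68.8887 Y61.7966
G1 X29.0610 Y51.9238
M5
G0 X101.6001 Y123.6001
M3 S773
G1 X93.9827 Y112.8118 F1356
G1 X99.0505 Y98.6255
G1 X116.8036 Y81.0413
M5
G0 X0.0000 Y0.0000

viewBox `0 0 189.6174 155.5605` with mm width/height → 1 unit = 1 mm. Flip: y_m = 155.5605 − y_svg.

**Shape 1** — `<path>` quadratic bezier, stroke `#008000` → cut (S773, F1356). Control points (SVG): P0=(44.4282,126.6261), P1=(2.3465,137.2029), P2=(15.9351,91.3521); sampled at t=k/3. Machine vertices: (44.4282,28.9344) → (22.5593,28.1529) → (13.0616,39.9109) → (15.9351,64.2084). Open path.

**Shape 2** — `<path>` quadratic bezier, stroke `#008000` → cut (S773, F1356). Control points (SVG): P0=(162.8846,50.8873), P1=(85.2175,94.6103), P2=(29.0610,103.6367); sampled at t=k/3. Machine vertices: (162.8846,104.6732) → (113.4966,79.3797) → (68.8887,61.7966) → (29.0610,51.9238). Open path.

**Shape 3** — `<path>` quadratic bezier, stroke `#008000` → cut (S773, F1356). Control points (SVG): P0=(101.6001,31.9604), P1=(80.6600,45.5944), P2=(116.8036,74.5192); sampled at t=k/3. Machine vertices: (101.6001,123.6001) → (93.9827,112.8118) → (99.0505,98.6255) → (116.8036,81.0413). Open path.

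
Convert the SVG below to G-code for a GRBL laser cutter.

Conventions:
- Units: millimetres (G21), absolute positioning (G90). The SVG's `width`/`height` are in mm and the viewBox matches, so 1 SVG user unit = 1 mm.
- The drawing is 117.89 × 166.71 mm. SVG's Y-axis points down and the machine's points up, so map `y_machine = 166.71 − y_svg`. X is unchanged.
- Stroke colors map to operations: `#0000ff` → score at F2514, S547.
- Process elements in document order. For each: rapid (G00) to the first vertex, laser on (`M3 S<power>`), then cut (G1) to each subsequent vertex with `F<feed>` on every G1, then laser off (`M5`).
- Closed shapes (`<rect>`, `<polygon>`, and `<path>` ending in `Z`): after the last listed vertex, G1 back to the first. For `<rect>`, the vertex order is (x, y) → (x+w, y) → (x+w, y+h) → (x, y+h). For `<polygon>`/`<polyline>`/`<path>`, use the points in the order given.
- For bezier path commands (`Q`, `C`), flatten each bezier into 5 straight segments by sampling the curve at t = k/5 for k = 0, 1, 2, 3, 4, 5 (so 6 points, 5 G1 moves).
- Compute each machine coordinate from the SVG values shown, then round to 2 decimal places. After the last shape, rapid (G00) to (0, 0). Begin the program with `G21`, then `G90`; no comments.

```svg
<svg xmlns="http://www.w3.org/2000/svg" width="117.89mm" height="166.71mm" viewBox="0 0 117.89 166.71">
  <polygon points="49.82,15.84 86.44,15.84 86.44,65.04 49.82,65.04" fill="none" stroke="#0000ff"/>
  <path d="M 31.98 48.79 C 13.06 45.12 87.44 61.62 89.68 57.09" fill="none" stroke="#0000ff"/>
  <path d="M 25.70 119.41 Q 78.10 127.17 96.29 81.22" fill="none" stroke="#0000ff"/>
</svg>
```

Since the viewBox matches the mm dimensions, user units are millimetres directly. The only transform is the Y-flip y_m = 166.71 − y_svg.

Shape 1 is a rectangle drawn with `<polygon>`. Its stroke #0000ff means score at S547, F2514. After flipping Y the toolpath is (49.82,150.87) → (86.44,150.87) → (86.44,101.67) → (49.82,101.67) → (49.82,150.87), returning to the start.

Shape 2 is a cubic bezier drawn with `<path>`. Its stroke #0000ff means score at S547, F2514. After flipping Y the toolpath is (31.98,117.92) → (30.50,118.03) → (43.47,115.28) → (62.95,111.64) → (81.00,109.10) → (89.68,109.62).

Shape 3 is a quadratic bezier drawn with `<path>`. Its stroke #0000ff means score at S547, F2514. After flipping Y the toolpath is (25.70,47.30) → (45.29,46.34) → (62.15,49.69) → (76.26,57.32) → (87.65,69.26) → (96.29,85.49).

G21
G90
G00 X49.82 Y150.87
M3 S547
G1 X86.44 Y150.87 F2514
G1 X86.44 Y101.67 F2514
G1 X49.82 Y101.67 F2514
G1 X49.82 Y150.87 F2514
M5
G00 X31.98 Y117.92
M3 S547
G1 X30.50 Y118.03 F2514
G1 X43.47 Y115.28 F2514
G1 X62.95 Y111.64 F2514
G1 X81.00 Y109.10 F2514
G1 X89.68 Y109.62 F2514
M5
G00 X25.70 Y47.30
M3 S547
G1 X45.29 Y46.34 F2514
G1 X62.15 Y49.69 F2514
G1 X76.26 Y57.32 F2514
G1 X87.65 Y69.26 F2514
G1 X96.29 Y85.49 F2514
M5
G00 X0.00 Y0.00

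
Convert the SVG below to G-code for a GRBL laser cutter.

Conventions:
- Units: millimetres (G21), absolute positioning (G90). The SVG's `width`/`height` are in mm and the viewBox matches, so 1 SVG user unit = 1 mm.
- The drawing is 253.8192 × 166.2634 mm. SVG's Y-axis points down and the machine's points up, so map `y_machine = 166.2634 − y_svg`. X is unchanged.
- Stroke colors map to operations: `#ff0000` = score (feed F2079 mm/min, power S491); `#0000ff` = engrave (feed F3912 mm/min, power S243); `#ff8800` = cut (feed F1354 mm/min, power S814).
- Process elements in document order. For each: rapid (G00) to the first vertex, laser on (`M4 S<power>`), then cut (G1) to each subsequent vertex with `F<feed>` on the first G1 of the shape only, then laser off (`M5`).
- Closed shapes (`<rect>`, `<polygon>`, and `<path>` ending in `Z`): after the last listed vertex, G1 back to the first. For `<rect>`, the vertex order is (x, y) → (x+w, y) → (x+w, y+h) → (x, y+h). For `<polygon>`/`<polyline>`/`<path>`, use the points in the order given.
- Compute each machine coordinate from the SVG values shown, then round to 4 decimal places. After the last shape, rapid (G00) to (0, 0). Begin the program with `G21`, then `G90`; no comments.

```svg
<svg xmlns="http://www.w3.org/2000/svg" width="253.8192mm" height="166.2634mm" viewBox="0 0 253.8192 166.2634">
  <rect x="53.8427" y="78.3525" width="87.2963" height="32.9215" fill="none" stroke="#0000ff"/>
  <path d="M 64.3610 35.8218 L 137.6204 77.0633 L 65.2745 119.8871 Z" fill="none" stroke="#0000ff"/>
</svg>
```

G21
G90
G00 X53.8427 Y87.9109
M4 S243
G1 X141.1390 Y87.9109 F3912
G1 X141.1390 Y54.9894
G1 X53.8427 Y54.9894
G1 X53.8427 Y87.9109
M5
G00 X64.3610 Y130.4416
M4 S243
G1 X137.6204 Y89.2001 F3912
G1 X65.2745 Y46.3763
G1 X64.3610 Y130.4416
M5
G00 X0.0000 Y0.0000

Since the viewBox matches the mm dimensions, user units are millimetres directly. The only transform is the Y-flip y_m = 166.2634 − y_svg.

Shape 1 is a rectangle drawn with `<rect>`. Its stroke #0000ff means engrave at S243, F3912. After flipping Y the toolpath is (53.8427,87.9109) → (141.1390,87.9109) → (141.1390,54.9894) → (53.8427,54.9894) → (53.8427,87.9109), returning to the start.

Shape 2 is a regular polygon drawn with `<path>`. Its stroke #0000ff means engrave at S243, F3912. After flipping Y the toolpath is (64.3610,130.4416) → (137.6204,89.2001) → (65.2745,46.3763) → (64.3610,130.4416), returning to the start.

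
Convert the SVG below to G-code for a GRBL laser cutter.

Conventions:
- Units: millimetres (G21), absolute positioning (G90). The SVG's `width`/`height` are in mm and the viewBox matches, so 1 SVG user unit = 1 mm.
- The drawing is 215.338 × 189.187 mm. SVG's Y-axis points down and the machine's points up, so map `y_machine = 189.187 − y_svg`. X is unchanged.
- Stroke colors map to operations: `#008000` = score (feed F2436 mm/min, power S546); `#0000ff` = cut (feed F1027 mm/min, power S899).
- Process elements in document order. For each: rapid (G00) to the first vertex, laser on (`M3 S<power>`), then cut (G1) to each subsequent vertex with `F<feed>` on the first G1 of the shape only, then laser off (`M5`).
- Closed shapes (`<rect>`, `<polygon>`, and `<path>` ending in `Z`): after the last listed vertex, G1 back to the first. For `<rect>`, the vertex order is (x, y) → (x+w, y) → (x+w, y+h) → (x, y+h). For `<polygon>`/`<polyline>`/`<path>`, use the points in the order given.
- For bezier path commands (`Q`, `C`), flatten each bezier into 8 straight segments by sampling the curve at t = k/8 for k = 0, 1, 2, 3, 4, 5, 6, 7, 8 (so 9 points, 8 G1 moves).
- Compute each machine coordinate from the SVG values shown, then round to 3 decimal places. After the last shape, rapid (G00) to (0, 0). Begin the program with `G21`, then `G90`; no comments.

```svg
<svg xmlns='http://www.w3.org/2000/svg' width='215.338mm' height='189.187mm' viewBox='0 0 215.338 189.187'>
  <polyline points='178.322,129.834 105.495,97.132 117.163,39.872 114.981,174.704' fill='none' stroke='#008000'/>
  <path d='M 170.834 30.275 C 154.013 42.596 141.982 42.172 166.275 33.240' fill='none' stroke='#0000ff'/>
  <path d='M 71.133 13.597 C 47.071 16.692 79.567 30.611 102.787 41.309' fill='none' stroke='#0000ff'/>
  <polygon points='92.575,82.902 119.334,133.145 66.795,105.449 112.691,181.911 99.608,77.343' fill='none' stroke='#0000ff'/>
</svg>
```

G21
G90
G00 X178.322 Y59.353
M3 S546
G1 X105.495 Y92.055 F2436
G1 X117.163 Y149.315
G1 X114.981 Y14.483
M5
G00 X170.834 Y158.912
M3 S899
G1 X164.812 Y154.881 F1027
G1 X159.609 Y151.995
G1 X155.594 Y150.204
G1 X153.137 Y149.460
G1 X152.607 Y149.711
G1 X154.373 Y150.909
G1 X158.806 Y153.005
G1 X166.275 Y155.947
M5
G00 X71.133 Y175.590
M3 S899
G1 X64.632 Y173.949 F1027
G1 X62.662 Y171.459
G1 X64.452 Y168.282
G1 X69.229 Y164.585
G1 X76.223 Y160.531
G1 X84.661 Y156.286
G1 X93.773 Y152.013
G1 X102.787 Y147.878
M5
G00 X92.575 Y106.285
M3 S899
G1 X119.334 Y56.042 F1027
G1 X66.795 Y83.738
G1 X112.691 Y7.276
G1 X99.608 Y111.844
G1 X92.575 Y106.285
M5
G00 X0.000 Y0.000

viewBox `0 0 215.338 189.187` with mm width/height → 1 unit = 1 mm. Flip: y_m = 189.187 − y_svg.

**Shape 1** — `<polyline>` open polyline, stroke `#008000` → score (S546, F2436). Machine vertices: (178.322,59.353) → (105.495,92.055) → (117.163,149.315) → (114.981,14.483). Open path.

**Shape 2** — `<path>` cubic bezier, stroke `#0000ff` → cut (S899, F1027). Control points (SVG): P0=(170.834,30.275), P1=(154.013,42.596), P2=(141.982,42.172), P3=(166.275,33.240); sampled at t=k/8. Machine vertices: (170.834,158.912) → (164.812,154.881) → (159.609,151.995) → (155.594,150.204) → (153.137,149.460) → (152.607,149.711) → (154.373,150.909) → (158.806,153.005) → (166.275,155.947). Open path.

**Shape 3** — `<path>` cubic bezier, stroke `#0000ff` → cut (S899, F1027). Control points (SVG): P0=(71.133,13.597), P1=(47.071,16.692), P2=(79.567,30.611), P3=(102.787,41.309); sampled at t=k/8. Machine vertices: (71.133,175.590) → (64.632,173.949) → (62.662,171.459) → (64.452,168.282) → (69.229,164.585) → (76.223,160.531) → (84.661,156.286) → (93.773,152.013) → (102.787,147.878). Open path.

**Shape 4** — `<polygon>` closed polygon, stroke `#0000ff` → cut (S899, F1027). Machine vertices: (92.575,106.285) → (119.334,56.042) → (66.795,83.738) → (112.691,7.276) → (99.608,111.844) → (92.575,106.285). Closed: final G1 returns to the first vertex.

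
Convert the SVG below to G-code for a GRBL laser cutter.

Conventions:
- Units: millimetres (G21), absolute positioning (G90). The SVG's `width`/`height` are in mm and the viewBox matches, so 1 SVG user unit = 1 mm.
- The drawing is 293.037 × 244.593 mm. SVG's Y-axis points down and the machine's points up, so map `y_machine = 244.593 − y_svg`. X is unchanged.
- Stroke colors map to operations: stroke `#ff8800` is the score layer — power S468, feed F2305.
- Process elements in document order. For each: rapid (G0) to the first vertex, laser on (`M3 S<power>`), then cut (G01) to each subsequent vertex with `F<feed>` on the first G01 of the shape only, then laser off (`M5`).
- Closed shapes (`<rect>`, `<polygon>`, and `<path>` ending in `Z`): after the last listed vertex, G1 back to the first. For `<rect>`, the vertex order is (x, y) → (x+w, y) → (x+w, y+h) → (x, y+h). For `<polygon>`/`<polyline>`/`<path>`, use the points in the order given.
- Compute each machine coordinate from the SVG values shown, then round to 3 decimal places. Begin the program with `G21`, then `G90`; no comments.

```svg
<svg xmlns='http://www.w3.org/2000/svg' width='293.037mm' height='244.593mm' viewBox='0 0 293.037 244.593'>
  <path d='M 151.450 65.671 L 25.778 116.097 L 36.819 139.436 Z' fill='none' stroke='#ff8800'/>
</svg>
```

G21
G90
G0 X151.450 Y178.922
M3 S468
G01 X25.778 Y128.496 F2305
G01 X36.819 Y105.157
G01 X151.450 Y178.922
M5

viewBox `0 0 293.037 244.593` with mm width/height → 1 unit = 1 mm. Flip: y_m = 244.593 − y_svg.

**Shape 1** — `<path>` closed polygon, stroke `#ff8800` → score (S468, F2305). Machine vertices: (151.450,178.922) → (25.778,128.496) → (36.819,105.157) → (151.450,178.922). Closed: final G1 returns to the first vertex.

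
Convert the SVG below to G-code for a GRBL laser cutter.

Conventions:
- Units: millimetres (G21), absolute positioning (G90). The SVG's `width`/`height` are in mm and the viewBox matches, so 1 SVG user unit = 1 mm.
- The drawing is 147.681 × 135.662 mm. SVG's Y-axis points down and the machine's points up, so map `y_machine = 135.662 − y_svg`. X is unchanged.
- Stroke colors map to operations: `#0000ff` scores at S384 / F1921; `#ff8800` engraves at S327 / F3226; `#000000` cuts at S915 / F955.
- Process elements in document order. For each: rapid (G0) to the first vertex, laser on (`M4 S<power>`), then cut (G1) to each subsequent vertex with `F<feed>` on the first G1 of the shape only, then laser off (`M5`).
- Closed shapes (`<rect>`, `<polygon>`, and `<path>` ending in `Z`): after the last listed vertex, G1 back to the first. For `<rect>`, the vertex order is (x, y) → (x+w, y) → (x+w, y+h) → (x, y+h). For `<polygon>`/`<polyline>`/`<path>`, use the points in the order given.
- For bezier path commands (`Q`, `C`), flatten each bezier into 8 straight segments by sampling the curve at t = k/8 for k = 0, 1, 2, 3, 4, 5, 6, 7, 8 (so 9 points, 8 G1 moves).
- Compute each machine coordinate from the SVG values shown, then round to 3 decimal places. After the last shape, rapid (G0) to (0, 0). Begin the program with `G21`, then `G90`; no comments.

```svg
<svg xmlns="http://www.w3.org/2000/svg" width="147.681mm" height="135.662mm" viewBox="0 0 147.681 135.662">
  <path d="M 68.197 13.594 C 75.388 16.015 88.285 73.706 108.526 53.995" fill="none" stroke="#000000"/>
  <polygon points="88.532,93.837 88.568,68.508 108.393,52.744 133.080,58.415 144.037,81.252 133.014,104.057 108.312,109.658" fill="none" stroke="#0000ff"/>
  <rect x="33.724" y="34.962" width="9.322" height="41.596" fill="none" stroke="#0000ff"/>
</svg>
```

G21
G90
G0 X68.197 Y122.068
M4 S915
G1 X71.164 Y118.828 F955
G1 X74.686 Y111.962
G1 X78.780 Y103.024
G1 X83.468 Y93.568
G1 X88.767 Y85.150
G1 X94.697 Y79.324
G1 X101.277 Y77.644
G1 X108.526 Y81.667
M5
G0 X88.532 Y41.825
M4 S384
G1 X88.568 Y67.154 F1921
G1 X108.393 Y82.918
G1 X133.080 Y77.247
G1 X144.037 Y54.410
G1 X133.014 Y31.605
G1 X108.312 Y26.004
G1 X88.532 Y41.825
M5
G0 X33.724 Y100.700
M4 S384
G1 X43.046 Y100.700 F1921
G1 X43.046 Y59.104
G1 X33.724 Y59.104
G1 X33.724 Y100.700
M5
G0 X0.000 Y0.000

1 u = 1 mm; y_m = 135.662 − y.

[1] `<path>` cubic bezier, #000000→cut S915 F955: (68.197,122.068) → (71.164,118.828) → (74.686,111.962) → (78.780,103.024) → (83.468,93.568) → (88.767,85.150) → (94.697,79.324) → (101.277,77.644) → (108.526,81.667)

[2] `<polygon>` regular polygon, #0000ff→score S384 F1921: (88.532,41.825) → (88.568,67.154) → (108.393,82.918) → (133.080,77.247) → (144.037,54.410) → (133.014,31.605) → (108.312,26.004) → (88.532,41.825) (closed)

[3] `<rect>` rectangle, #0000ff→score S384 F1921: (33.724,100.700) → (43.046,100.700) → (43.046,59.104) → (33.724,59.104) → (33.724,100.700) (closed)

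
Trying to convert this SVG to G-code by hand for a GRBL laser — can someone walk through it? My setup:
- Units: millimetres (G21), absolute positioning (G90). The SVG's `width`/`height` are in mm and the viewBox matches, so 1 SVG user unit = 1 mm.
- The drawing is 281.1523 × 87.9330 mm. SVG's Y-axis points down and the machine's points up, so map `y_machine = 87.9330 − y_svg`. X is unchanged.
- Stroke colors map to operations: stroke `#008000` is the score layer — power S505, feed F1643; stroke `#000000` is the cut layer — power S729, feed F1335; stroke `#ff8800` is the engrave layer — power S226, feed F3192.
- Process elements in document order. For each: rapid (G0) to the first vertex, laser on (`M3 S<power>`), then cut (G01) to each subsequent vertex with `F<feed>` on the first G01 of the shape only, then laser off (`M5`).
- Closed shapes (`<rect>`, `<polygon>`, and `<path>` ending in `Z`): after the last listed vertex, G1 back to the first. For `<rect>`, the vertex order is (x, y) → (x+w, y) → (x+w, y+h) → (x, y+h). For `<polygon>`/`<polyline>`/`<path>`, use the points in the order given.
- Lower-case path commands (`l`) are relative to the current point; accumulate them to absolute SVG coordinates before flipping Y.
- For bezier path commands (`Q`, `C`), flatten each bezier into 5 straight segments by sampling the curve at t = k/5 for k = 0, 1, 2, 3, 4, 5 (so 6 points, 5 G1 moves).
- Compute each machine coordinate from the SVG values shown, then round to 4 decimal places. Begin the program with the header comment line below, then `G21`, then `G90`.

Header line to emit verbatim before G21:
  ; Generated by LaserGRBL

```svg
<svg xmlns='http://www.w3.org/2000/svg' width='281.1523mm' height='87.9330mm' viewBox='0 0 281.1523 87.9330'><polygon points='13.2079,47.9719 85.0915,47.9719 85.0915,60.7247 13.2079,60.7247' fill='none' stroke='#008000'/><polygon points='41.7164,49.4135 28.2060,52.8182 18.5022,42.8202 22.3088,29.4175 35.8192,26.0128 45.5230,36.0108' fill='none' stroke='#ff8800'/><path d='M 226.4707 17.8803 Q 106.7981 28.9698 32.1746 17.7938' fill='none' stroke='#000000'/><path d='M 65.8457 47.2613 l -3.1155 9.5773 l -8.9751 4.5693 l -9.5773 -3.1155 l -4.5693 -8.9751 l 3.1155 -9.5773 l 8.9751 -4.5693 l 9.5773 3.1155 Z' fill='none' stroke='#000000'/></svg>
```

; Generated by LaserGRBL
G21
G90
G0 X13.2079 Y39.9611
M3 S505
G01 X85.0915 Y39.9611 F1643
G01 X85.0915 Y27.2083
G01 X13.2079 Y27.2083
G01 X13.2079 Y39.9611
M5
G0 X41.7164 Y38.5195
M3 S226
G01 X28.2060 Y35.1148 F3192
G01 X18.5022 Y45.1128
G01 X22.3088 Y58.5155
G01 X35.8192 Y61.9202
G01 X45.5230 Y51.9222
G01 X41.7164 Y38.5195
M5
G0 X226.4707 Y70.0527
M3 S729
G01 X180.4036 Y66.5075 F1335
G01 X137.9405 Y64.7436
G01 X99.0813 Y64.7609
G01 X63.8260 Y66.5594
G01 X32.1746 Y70.1392
M5
G0 X65.8457 Y40.6717
M3 S729
G01 X62.7302 Y31.0944 F1335
G01 X53.7551 Y26.5251
G01 X44.1778 Y29.6406
G01 X39.6085 Y38.6157
G01 X42.7240 Y48.1930
G01 X51.6991 Y52.7623
G01 X61.2764 Y49.6468
G01 X65.8457 Y40.6717
M5

1 u = 1 mm; y_m = 87.9330 − y.

[1] `<polygon>` rectangle, #008000→score S505 F1643: (13.2079,39.9611) → (85.0915,39.9611) → (85.0915,27.2083) → (13.2079,27.2083) → (13.2079,39.9611) (closed)

[2] `<polygon>` regular polygon, #ff8800→engrave S226 F3192: (41.7164,38.5195) → (28.2060,35.1148) → (18.5022,45.1128) → (22.3088,58.5155) → (35.8192,61.9202) → (45.5230,51.9222) → (41.7164,38.5195) (closed)

[3] `<path>` quadratic bezier, #000000→cut S729 F1335: (226.4707,70.0527) → (180.4036,66.5075) → (137.9405,64.7436) → (99.0813,64.7609) → (63.8260,66.5594) → (32.1746,70.1392)

[4] `<path>` regular polygon, #000000→cut S729 F1335: (65.8457,40.6717) → (62.7302,31.0944) → (53.7551,26.5251) → (44.1778,29.6406) → (39.6085,38.6157) → (42.7240,48.1930) → (51.6991,52.7623) → (61.2764,49.6468) → (65.8457,40.6717) (closed)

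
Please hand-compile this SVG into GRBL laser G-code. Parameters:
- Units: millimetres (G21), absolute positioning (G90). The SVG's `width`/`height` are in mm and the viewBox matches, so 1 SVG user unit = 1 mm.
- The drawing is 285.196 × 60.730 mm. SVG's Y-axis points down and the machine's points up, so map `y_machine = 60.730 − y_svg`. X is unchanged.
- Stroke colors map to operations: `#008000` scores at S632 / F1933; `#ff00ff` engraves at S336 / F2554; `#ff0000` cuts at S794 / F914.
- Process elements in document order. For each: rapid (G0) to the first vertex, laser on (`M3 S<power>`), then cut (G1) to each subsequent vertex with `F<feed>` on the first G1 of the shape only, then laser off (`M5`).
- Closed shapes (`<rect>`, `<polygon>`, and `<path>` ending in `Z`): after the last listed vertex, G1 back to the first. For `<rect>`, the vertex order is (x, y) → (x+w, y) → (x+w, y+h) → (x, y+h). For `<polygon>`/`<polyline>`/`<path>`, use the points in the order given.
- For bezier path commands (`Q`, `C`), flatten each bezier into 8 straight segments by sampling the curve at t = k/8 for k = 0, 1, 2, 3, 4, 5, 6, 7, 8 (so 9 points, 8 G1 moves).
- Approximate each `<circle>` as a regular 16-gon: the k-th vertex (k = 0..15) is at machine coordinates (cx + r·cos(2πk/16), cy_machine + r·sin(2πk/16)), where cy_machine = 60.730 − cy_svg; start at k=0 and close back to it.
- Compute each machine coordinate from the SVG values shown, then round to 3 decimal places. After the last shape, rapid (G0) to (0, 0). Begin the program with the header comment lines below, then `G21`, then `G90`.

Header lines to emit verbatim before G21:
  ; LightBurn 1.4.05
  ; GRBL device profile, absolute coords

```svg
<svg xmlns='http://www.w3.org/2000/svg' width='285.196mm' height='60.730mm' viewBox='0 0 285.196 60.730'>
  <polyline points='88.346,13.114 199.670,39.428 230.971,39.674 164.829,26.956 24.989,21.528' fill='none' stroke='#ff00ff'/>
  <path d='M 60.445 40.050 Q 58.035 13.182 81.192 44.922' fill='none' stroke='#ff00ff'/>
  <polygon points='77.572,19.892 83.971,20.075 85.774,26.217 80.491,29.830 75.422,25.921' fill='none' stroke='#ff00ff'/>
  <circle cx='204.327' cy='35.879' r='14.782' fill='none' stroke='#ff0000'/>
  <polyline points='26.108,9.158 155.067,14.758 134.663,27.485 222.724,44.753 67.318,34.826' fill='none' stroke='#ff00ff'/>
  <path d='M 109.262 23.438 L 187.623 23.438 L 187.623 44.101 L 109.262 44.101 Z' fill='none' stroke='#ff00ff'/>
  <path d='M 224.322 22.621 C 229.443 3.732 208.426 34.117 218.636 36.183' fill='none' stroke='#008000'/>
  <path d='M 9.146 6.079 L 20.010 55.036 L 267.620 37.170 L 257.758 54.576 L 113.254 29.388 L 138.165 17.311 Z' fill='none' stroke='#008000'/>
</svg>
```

Since the viewBox matches the mm dimensions, user units are millimetres directly. The only transform is the Y-flip y_m = 60.730 − y_svg.

Shape 1 is a open polyline drawn with `<polyline>`. Its stroke #ff00ff means engrave at S336, F2554. After flipping Y the toolpath is (88.346,47.616) → (199.670,21.302) → (230.971,21.056) → (164.829,33.774) → (24.989,39.202).

Shape 2 is a quadratic bezier drawn with `<path>`. Its stroke #ff00ff means engrave at S336, F2554. After flipping Y the toolpath is (60.445,20.680) → (60.242,26.481) → (60.838,30.451) → (62.233,32.589) → (64.427,32.896) → (67.420,31.371) → (71.211,28.015) → (75.802,22.827) → (81.192,15.808).

Shape 3 is a regular polygon drawn with `<polygon>`. Its stroke #ff00ff means engrave at S336, F2554. After flipping Y the toolpath is (77.572,40.838) → (83.971,40.655) → (85.774,34.513) → (80.491,30.900) → (75.422,34.809) → (77.572,40.838), returning to the start.

Shape 4 is a circle drawn with `<circle>`. Its stroke #ff0000 means cut at S794, F914. After flipping Y the toolpath is (219.109,24.851) → (217.984,30.508) → (214.779,35.303) → (209.984,38.508) → (204.327,39.633) → (198.670,38.508) → (193.875,35.303) → (190.670,30.508) → (189.545,24.851) → (190.670,19.194) → (193.875,14.399) → (198.670,11.194) → (204.327,10.069) → (209.984,11.194) → (214.779,14.399) → (217.984,19.194) → (219.109,24.851), returning to the start.

Shape 5 is a open polyline drawn with `<polyline>`. Its stroke #ff00ff means engrave at S336, F2554. After flipping Y the toolpath is (26.108,51.572) → (155.067,45.972) → (134.663,33.245) → (222.724,15.977) → (67.318,25.904).

Shape 6 is a rectangle drawn with `<path>`. Its stroke #ff00ff means engrave at S336, F2554. After flipping Y the toolpath is (109.262,37.292) → (187.623,37.292) → (187.623,16.629) → (109.262,16.629) → (109.262,37.292), returning to the start.

Shape 7 is a cubic bezier drawn with `<path>`. Its stroke #008000 means score at S632, F1933. After flipping Y the toolpath is (224.322,38.109) → (225.129,43.034) → (224.158,44.249) → (222.081,42.663) → (219.571,39.186) → (217.299,34.727) → (215.937,30.194) → (216.159,26.498) → (218.636,24.547).

Shape 8 is a closed polygon drawn with `<path>`. Its stroke #008000 means score at S632, F1933. After flipping Y the toolpath is (9.146,54.651) → (20.010,5.694) → (267.620,23.560) → (257.758,6.154) → (113.254,31.342) → (138.165,43.419) → (9.146,54.651), returning to the start.

; LightBurn 1.4.05
; GRBL device profile, absolute coords
G21
G90
G0 X88.346 Y47.616
M3 S336
G1 X199.670 Y21.302 F2554
G1 X230.971 Y21.056
G1 X164.829 Y33.774
G1 X24.989 Y39.202
M5
G0 X60.445 Y20.680
M3 S336
G1 X60.242 Y26.481 F2554
G1 X60.838 Y30.451
G1 X62.233 Y32.589
G1 X64.427 Y32.896
G1 X67.420 Y31.371
G1 X71.211 Y28.015
G1 X75.802 Y22.827
G1 X81.192 Y15.808
M5
G0 X77.572 Y40.838
M3 S336
G1 X83.971 Y40.655 F2554
G1 X85.774 Y34.513
G1 X80.491 Y30.900
G1 X75.422 Y34.809
G1 X77.572 Y40.838
M5
G0 X219.109 Y24.851
M3 S794
G1 X217.984 Y30.508 F914
G1 X214.779 Y35.303
G1 X209.984 Y38.508
G1 X204.327 Y39.633
G1 X198.670 Y38.508
G1 X193.875 Y35.303
G1 X190.670 Y30.508
G1 X189.545 Y24.851
G1 X190.670 Y19.194
G1 X193.875 Y14.399
G1 X198.670 Y11.194
G1 X204.327 Y10.069
G1 X209.984 Y11.194
G1 X214.779 Y14.399
G1 X217.984 Y19.194
G1 X219.109 Y24.851
M5
G0 X26.108 Y51.572
M3 S336
G1 X155.067 Y45.972 F2554
G1 X134.663 Y33.245
G1 X222.724 Y15.977
G1 X67.318 Y25.904
M5
G0 X109.262 Y37.292
M3 S336
G1 X187.623 Y37.292 F2554
G1 X187.623 Y16.629
G1 X109.262 Y16.629
G1 X109.262 Y37.292
M5
G0 X224.322 Y38.109
M3 S632
G1 X225.129 Y43.034 F1933
G1 X224.158 Y44.249
G1 X222.081 Y42.663
G1 X219.571 Y39.186
G1 X217.299 Y34.727
G1 X215.937 Y30.194
G1 X216.159 Y26.498
G1 X218.636 Y24.547
M5
G0 X9.146 Y54.651
M3 S632
G1 X20.010 Y5.694 F1933
G1 X267.620 Y23.560
G1 X257.758 Y6.154
G1 X113.254 Y31.342
G1 X138.165 Y43.419
G1 X9.146 Y54.651
M5
G0 X0.000 Y0.000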